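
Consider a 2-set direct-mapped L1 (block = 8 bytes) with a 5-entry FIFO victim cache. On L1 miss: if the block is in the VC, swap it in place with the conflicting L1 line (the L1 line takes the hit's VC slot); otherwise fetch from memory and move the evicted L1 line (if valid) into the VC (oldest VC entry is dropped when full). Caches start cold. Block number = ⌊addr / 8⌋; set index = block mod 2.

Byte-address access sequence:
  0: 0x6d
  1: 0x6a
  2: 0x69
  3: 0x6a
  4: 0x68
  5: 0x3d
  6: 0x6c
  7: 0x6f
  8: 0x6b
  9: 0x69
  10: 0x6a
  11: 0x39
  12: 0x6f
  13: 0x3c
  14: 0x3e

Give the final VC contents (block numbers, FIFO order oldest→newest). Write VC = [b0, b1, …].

  [0] addr=0x6d blk=13 s=1: MISS | VC []
  [1] addr=0x6a blk=13 s=1: L1-HIT | VC []
  [2] addr=0x69 blk=13 s=1: L1-HIT | VC []
  [3] addr=0x6a blk=13 s=1: L1-HIT | VC []
  [4] addr=0x68 blk=13 s=1: L1-HIT | VC []
  [5] addr=0x3d blk=7 s=1: MISS | VC [13]
  [6] addr=0x6c blk=13 s=1: VC-HIT | VC [7]
  [7] addr=0x6f blk=13 s=1: L1-HIT | VC [7]
  [8] addr=0x6b blk=13 s=1: L1-HIT | VC [7]
  [9] addr=0x69 blk=13 s=1: L1-HIT | VC [7]
  [10] addr=0x6a blk=13 s=1: L1-HIT | VC [7]
  [11] addr=0x39 blk=7 s=1: VC-HIT | VC [13]
  [12] addr=0x6f blk=13 s=1: VC-HIT | VC [7]
  [13] addr=0x3c blk=7 s=1: VC-HIT | VC [13]
  [14] addr=0x3e blk=7 s=1: L1-HIT | VC [13]

VC = [13]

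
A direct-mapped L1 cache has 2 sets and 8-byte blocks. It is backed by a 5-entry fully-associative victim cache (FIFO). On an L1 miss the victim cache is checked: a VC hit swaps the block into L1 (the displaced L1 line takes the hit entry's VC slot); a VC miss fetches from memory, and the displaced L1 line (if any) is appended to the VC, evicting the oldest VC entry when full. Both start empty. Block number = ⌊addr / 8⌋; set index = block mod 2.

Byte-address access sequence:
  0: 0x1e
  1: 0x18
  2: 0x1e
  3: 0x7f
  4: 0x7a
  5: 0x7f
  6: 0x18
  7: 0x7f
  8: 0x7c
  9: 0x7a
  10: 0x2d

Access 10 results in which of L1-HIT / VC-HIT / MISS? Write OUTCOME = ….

OUTCOME = MISS

#0 0x1e→b3/s1 MISS; vc=[]
#1 0x18→b3/s1 L1-HIT; vc=[]
#2 0x1e→b3/s1 L1-HIT; vc=[]
#3 0x7f→b15/s1 MISS; vc=[3]
#4 0x7a→b15/s1 L1-HIT; vc=[3]
#5 0x7f→b15/s1 L1-HIT; vc=[3]
#6 0x18→b3/s1 VC-HIT; vc=[15]
#7 0x7f→b15/s1 VC-HIT; vc=[3]
#8 0x7c→b15/s1 L1-HIT; vc=[3]
#9 0x7a→b15/s1 L1-HIT; vc=[3]
#10 0x2d→b5/s1 MISS; vc=[3,15]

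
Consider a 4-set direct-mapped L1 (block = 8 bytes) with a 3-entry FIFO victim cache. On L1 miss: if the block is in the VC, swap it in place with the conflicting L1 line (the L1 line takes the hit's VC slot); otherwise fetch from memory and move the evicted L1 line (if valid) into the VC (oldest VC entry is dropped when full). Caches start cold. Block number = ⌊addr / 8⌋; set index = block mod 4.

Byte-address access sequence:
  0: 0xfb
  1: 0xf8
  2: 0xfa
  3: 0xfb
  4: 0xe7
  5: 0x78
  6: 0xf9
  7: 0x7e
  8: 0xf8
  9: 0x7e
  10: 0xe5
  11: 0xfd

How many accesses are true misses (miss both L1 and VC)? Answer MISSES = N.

MISSES = 3

  [0] addr=0xfb blk=31 s=3: MISS | VC []
  [1] addr=0xf8 blk=31 s=3: L1-HIT | VC []
  [2] addr=0xfa blk=31 s=3: L1-HIT | VC []
  [3] addr=0xfb blk=31 s=3: L1-HIT | VC []
  [4] addr=0xe7 blk=28 s=0: MISS | VC []
  [5] addr=0x78 blk=15 s=3: MISS | VC [31]
  [6] addr=0xf9 blk=31 s=3: VC-HIT | VC [15]
  [7] addr=0x7e blk=15 s=3: VC-HIT | VC [31]
  [8] addr=0xf8 blk=31 s=3: VC-HIT | VC [15]
  [9] addr=0x7e blk=15 s=3: VC-HIT | VC [31]
  [10] addr=0xe5 blk=28 s=0: L1-HIT | VC [31]
  [11] addr=0xfd blk=31 s=3: VC-HIT | VC [15]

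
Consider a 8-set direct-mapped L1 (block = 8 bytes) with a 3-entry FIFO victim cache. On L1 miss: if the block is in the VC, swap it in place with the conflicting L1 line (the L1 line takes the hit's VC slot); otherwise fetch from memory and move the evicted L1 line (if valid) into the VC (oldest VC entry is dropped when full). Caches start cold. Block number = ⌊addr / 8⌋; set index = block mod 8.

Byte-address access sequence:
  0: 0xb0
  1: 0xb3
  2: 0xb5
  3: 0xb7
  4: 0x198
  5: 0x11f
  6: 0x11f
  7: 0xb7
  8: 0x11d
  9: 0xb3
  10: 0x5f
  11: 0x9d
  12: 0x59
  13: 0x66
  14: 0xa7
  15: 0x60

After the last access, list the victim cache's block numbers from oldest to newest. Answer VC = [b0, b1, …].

VC = [35, 19, 20]

0: 0xb0 (blk 22, set 6) → MISS  vc=[]
1: 0xb3 (blk 22, set 6) → L1-HIT  vc=[]
2: 0xb5 (blk 22, set 6) → L1-HIT  vc=[]
3: 0xb7 (blk 22, set 6) → L1-HIT  vc=[]
4: 0x198 (blk 51, set 3) → MISS  vc=[]
5: 0x11f (blk 35, set 3) → MISS  vc=[51]
6: 0x11f (blk 35, set 3) → L1-HIT  vc=[51]
7: 0xb7 (blk 22, set 6) → L1-HIT  vc=[51]
8: 0x11d (blk 35, set 3) → L1-HIT  vc=[51]
9: 0xb3 (blk 22, set 6) → L1-HIT  vc=[51]
10: 0x5f (blk 11, set 3) → MISS  vc=[51, 35]
11: 0x9d (blk 19, set 3) → MISS  vc=[51, 35, 11]
12: 0x59 (blk 11, set 3) → VC-HIT  vc=[51, 35, 19]
13: 0x66 (blk 12, set 4) → MISS  vc=[51, 35, 19]
14: 0xa7 (blk 20, set 4) → MISS  vc=[35, 19, 12]
15: 0x60 (blk 12, set 4) → VC-HIT  vc=[35, 19, 20]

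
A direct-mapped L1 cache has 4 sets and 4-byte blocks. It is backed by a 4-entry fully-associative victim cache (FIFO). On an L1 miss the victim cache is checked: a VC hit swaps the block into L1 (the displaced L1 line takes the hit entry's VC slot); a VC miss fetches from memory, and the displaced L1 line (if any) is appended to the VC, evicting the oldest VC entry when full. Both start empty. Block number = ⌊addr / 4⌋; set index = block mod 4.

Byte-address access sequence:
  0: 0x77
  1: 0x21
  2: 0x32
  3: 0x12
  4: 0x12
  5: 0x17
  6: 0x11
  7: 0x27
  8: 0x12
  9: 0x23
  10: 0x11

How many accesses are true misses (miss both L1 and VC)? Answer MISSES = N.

MISSES = 6

0: 0x77 (blk 29, set 1) → MISS  vc=[]
1: 0x21 (blk 8, set 0) → MISS  vc=[]
2: 0x32 (blk 12, set 0) → MISS  vc=[8]
3: 0x12 (blk 4, set 0) → MISS  vc=[8, 12]
4: 0x12 (blk 4, set 0) → L1-HIT  vc=[8, 12]
5: 0x17 (blk 5, set 1) → MISS  vc=[8, 12, 29]
6: 0x11 (blk 4, set 0) → L1-HIT  vc=[8, 12, 29]
7: 0x27 (blk 9, set 1) → MISS  vc=[8, 12, 29, 5]
8: 0x12 (blk 4, set 0) → L1-HIT  vc=[8, 12, 29, 5]
9: 0x23 (blk 8, set 0) → VC-HIT  vc=[4, 12, 29, 5]
10: 0x11 (blk 4, set 0) → VC-HIT  vc=[8, 12, 29, 5]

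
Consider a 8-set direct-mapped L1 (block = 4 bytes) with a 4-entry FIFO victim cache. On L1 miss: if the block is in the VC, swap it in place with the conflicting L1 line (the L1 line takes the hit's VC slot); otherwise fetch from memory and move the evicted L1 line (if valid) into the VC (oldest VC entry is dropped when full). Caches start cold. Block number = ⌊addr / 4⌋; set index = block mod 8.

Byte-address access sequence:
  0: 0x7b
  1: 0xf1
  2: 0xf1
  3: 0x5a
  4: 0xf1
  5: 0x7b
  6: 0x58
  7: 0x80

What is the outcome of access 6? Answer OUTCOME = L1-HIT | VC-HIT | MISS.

  [0] addr=0x7b blk=30 s=6: MISS | VC []
  [1] addr=0xf1 blk=60 s=4: MISS | VC []
  [2] addr=0xf1 blk=60 s=4: L1-HIT | VC []
  [3] addr=0x5a blk=22 s=6: MISS | VC [30]
  [4] addr=0xf1 blk=60 s=4: L1-HIT | VC [30]
  [5] addr=0x7b blk=30 s=6: VC-HIT | VC [22]
  [6] addr=0x58 blk=22 s=6: VC-HIT | VC [30]
  [7] addr=0x80 blk=32 s=0: MISS | VC [30]

OUTCOME = VC-HIT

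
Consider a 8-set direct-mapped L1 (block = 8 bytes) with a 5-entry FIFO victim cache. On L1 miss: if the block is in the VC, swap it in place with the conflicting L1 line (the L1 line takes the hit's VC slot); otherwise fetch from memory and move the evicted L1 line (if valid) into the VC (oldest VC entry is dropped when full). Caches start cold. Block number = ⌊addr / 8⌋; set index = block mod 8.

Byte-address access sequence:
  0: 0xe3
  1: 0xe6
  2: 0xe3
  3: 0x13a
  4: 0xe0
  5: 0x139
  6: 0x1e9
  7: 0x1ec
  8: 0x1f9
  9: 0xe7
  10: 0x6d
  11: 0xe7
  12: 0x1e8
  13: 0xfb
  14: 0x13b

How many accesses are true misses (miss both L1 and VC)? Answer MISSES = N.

  [0] addr=0xe3 blk=28 s=4: MISS | VC []
  [1] addr=0xe6 blk=28 s=4: L1-HIT | VC []
  [2] addr=0xe3 blk=28 s=4: L1-HIT | VC []
  [3] addr=0x13a blk=39 s=7: MISS | VC []
  [4] addr=0xe0 blk=28 s=4: L1-HIT | VC []
  [5] addr=0x139 blk=39 s=7: L1-HIT | VC []
  [6] addr=0x1e9 blk=61 s=5: MISS | VC []
  [7] addr=0x1ec blk=61 s=5: L1-HIT | VC []
  [8] addr=0x1f9 blk=63 s=7: MISS | VC [39]
  [9] addr=0xe7 blk=28 s=4: L1-HIT | VC [39]
  [10] addr=0x6d blk=13 s=5: MISS | VC [39, 61]
  [11] addr=0xe7 blk=28 s=4: L1-HIT | VC [39, 61]
  [12] addr=0x1e8 blk=61 s=5: VC-HIT | VC [39, 13]
  [13] addr=0xfb blk=31 s=7: MISS | VC [39, 13, 63]
  [14] addr=0x13b blk=39 s=7: VC-HIT | VC [31, 13, 63]

MISSES = 6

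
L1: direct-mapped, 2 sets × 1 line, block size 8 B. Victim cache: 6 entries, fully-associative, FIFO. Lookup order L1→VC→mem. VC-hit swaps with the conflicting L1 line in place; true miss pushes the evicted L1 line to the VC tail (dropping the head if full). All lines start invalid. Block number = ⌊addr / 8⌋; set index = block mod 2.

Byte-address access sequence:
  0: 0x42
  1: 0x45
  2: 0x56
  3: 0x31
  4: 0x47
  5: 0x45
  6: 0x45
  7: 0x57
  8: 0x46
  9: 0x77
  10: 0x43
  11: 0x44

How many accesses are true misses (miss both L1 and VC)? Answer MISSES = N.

#0 0x42→b8/s0 MISS; vc=[]
#1 0x45→b8/s0 L1-HIT; vc=[]
#2 0x56→b10/s0 MISS; vc=[8]
#3 0x31→b6/s0 MISS; vc=[8,10]
#4 0x47→b8/s0 VC-HIT; vc=[6,10]
#5 0x45→b8/s0 L1-HIT; vc=[6,10]
#6 0x45→b8/s0 L1-HIT; vc=[6,10]
#7 0x57→b10/s0 VC-HIT; vc=[6,8]
#8 0x46→b8/s0 VC-HIT; vc=[6,10]
#9 0x77→b14/s0 MISS; vc=[6,10,8]
#10 0x43→b8/s0 VC-HIT; vc=[6,10,14]
#11 0x44→b8/s0 L1-HIT; vc=[6,10,14]

MISSES = 4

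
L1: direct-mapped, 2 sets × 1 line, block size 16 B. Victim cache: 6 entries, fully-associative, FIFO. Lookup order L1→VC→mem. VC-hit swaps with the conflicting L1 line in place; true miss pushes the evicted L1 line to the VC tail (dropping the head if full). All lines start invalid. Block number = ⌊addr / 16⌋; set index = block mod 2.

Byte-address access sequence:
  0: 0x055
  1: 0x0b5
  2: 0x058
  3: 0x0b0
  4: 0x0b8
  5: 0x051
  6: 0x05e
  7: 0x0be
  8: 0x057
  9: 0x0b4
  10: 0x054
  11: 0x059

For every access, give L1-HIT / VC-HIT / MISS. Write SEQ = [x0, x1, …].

0: 0x55 (blk 5, set 1) → MISS  vc=[]
1: 0xb5 (blk 11, set 1) → MISS  vc=[5]
2: 0x58 (blk 5, set 1) → VC-HIT  vc=[11]
3: 0xb0 (blk 11, set 1) → VC-HIT  vc=[5]
4: 0xb8 (blk 11, set 1) → L1-HIT  vc=[5]
5: 0x51 (blk 5, set 1) → VC-HIT  vc=[11]
6: 0x5e (blk 5, set 1) → L1-HIT  vc=[11]
7: 0xbe (blk 11, set 1) → VC-HIT  vc=[5]
8: 0x57 (blk 5, set 1) → VC-HIT  vc=[11]
9: 0xb4 (blk 11, set 1) → VC-HIT  vc=[5]
10: 0x54 (blk 5, set 1) → VC-HIT  vc=[11]
11: 0x59 (blk 5, set 1) → L1-HIT  vc=[11]

SEQ = [MISS, MISS, VC-HIT, VC-HIT, L1-HIT, VC-HIT, L1-HIT, VC-HIT, VC-HIT, VC-HIT, VC-HIT, L1-HIT]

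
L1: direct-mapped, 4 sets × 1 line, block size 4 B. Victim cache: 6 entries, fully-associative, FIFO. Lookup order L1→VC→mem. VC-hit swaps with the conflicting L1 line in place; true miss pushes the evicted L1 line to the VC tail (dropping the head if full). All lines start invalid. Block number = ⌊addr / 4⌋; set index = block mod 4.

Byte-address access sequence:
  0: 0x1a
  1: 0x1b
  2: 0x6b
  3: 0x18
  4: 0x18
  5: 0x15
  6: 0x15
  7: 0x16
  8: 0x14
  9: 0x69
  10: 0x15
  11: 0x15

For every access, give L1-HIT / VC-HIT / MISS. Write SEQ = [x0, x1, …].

#0 0x1a→b6/s2 MISS; vc=[]
#1 0x1b→b6/s2 L1-HIT; vc=[]
#2 0x6b→b26/s2 MISS; vc=[6]
#3 0x18→b6/s2 VC-HIT; vc=[26]
#4 0x18→b6/s2 L1-HIT; vc=[26]
#5 0x15→b5/s1 MISS; vc=[26]
#6 0x15→b5/s1 L1-HIT; vc=[26]
#7 0x16→b5/s1 L1-HIT; vc=[26]
#8 0x14→b5/s1 L1-HIT; vc=[26]
#9 0x69→b26/s2 VC-HIT; vc=[6]
#10 0x15→b5/s1 L1-HIT; vc=[6]
#11 0x15→b5/s1 L1-HIT; vc=[6]

SEQ = [MISS, L1-HIT, MISS, VC-HIT, L1-HIT, MISS, L1-HIT, L1-HIT, L1-HIT, VC-HIT, L1-HIT, L1-HIT]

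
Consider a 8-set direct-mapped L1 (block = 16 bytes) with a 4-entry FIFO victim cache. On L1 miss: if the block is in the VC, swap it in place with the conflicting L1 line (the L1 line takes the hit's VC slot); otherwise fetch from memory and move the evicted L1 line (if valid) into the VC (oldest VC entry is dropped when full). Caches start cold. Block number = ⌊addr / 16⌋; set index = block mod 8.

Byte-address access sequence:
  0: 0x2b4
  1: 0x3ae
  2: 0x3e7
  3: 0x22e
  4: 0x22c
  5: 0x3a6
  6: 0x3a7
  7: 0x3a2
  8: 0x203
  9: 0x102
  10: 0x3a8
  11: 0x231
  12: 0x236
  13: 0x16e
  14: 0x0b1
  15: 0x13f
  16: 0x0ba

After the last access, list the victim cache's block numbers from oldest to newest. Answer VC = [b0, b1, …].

  [0] addr=0x2b4 blk=43 s=3: MISS | VC []
  [1] addr=0x3ae blk=58 s=2: MISS | VC []
  [2] addr=0x3e7 blk=62 s=6: MISS | VC []
  [3] addr=0x22e blk=34 s=2: MISS | VC [58]
  [4] addr=0x22c blk=34 s=2: L1-HIT | VC [58]
  [5] addr=0x3a6 blk=58 s=2: VC-HIT | VC [34]
  [6] addr=0x3a7 blk=58 s=2: L1-HIT | VC [34]
  [7] addr=0x3a2 blk=58 s=2: L1-HIT | VC [34]
  [8] addr=0x203 blk=32 s=0: MISS | VC [34]
  [9] addr=0x102 blk=16 s=0: MISS | VC [34, 32]
  [10] addr=0x3a8 blk=58 s=2: L1-HIT | VC [34, 32]
  [11] addr=0x231 blk=35 s=3: MISS | VC [34, 32, 43]
  [12] addr=0x236 blk=35 s=3: L1-HIT | VC [34, 32, 43]
  [13] addr=0x16e blk=22 s=6: MISS | VC [34, 32, 43, 62]
  [14] addr=0xb1 blk=11 s=3: MISS | VC [32, 43, 62, 35]
  [15] addr=0x13f blk=19 s=3: MISS | VC [43, 62, 35, 11]
  [16] addr=0xba blk=11 s=3: VC-HIT | VC [43, 62, 35, 19]

VC = [43, 62, 35, 19]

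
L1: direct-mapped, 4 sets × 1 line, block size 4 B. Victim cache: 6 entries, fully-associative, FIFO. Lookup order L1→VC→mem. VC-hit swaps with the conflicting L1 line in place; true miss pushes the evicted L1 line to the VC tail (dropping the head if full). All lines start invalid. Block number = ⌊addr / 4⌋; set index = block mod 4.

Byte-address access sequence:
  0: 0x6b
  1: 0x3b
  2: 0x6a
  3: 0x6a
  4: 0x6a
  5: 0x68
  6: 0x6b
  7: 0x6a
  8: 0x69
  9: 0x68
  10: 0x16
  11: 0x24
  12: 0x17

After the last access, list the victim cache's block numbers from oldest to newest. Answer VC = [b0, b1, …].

#0 0x6b→b26/s2 MISS; vc=[]
#1 0x3b→b14/s2 MISS; vc=[26]
#2 0x6a→b26/s2 VC-HIT; vc=[14]
#3 0x6a→b26/s2 L1-HIT; vc=[14]
#4 0x6a→b26/s2 L1-HIT; vc=[14]
#5 0x68→b26/s2 L1-HIT; vc=[14]
#6 0x6b→b26/s2 L1-HIT; vc=[14]
#7 0x6a→b26/s2 L1-HIT; vc=[14]
#8 0x69→b26/s2 L1-HIT; vc=[14]
#9 0x68→b26/s2 L1-HIT; vc=[14]
#10 0x16→b5/s1 MISS; vc=[14]
#11 0x24→b9/s1 MISS; vc=[14,5]
#12 0x17→b5/s1 VC-HIT; vc=[14,9]

VC = [14, 9]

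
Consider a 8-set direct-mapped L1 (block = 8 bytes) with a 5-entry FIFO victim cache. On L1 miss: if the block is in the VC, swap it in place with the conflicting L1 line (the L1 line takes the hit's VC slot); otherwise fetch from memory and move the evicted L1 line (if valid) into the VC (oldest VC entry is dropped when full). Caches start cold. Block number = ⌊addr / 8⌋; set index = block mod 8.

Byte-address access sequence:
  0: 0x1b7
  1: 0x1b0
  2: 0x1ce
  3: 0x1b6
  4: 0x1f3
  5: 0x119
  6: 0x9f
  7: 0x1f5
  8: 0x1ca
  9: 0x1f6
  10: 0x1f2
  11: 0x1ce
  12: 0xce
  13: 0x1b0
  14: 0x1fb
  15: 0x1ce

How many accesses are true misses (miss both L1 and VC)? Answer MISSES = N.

MISSES = 7

0: 0x1b7 (blk 54, set 6) → MISS  vc=[]
1: 0x1b0 (blk 54, set 6) → L1-HIT  vc=[]
2: 0x1ce (blk 57, set 1) → MISS  vc=[]
3: 0x1b6 (blk 54, set 6) → L1-HIT  vc=[]
4: 0x1f3 (blk 62, set 6) → MISS  vc=[54]
5: 0x119 (blk 35, set 3) → MISS  vc=[54]
6: 0x9f (blk 19, set 3) → MISS  vc=[54, 35]
7: 0x1f5 (blk 62, set 6) → L1-HIT  vc=[54, 35]
8: 0x1ca (blk 57, set 1) → L1-HIT  vc=[54, 35]
9: 0x1f6 (blk 62, set 6) → L1-HIT  vc=[54, 35]
10: 0x1f2 (blk 62, set 6) → L1-HIT  vc=[54, 35]
11: 0x1ce (blk 57, set 1) → L1-HIT  vc=[54, 35]
12: 0xce (blk 25, set 1) → MISS  vc=[54, 35, 57]
13: 0x1b0 (blk 54, set 6) → VC-HIT  vc=[62, 35, 57]
14: 0x1fb (blk 63, set 7) → MISS  vc=[62, 35, 57]
15: 0x1ce (blk 57, set 1) → VC-HIT  vc=[62, 35, 25]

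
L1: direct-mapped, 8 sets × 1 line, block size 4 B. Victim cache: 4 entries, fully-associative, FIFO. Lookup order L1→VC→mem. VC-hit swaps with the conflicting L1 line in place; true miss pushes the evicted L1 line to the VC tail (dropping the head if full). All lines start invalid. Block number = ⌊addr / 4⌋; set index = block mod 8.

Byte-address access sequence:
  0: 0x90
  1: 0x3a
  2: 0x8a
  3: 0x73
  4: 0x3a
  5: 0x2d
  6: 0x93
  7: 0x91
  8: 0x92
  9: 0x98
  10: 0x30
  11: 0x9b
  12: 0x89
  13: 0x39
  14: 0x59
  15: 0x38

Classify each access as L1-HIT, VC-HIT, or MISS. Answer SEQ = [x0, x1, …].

0: 0x90 (blk 36, set 4) → MISS  vc=[]
1: 0x3a (blk 14, set 6) → MISS  vc=[]
2: 0x8a (blk 34, set 2) → MISS  vc=[]
3: 0x73 (blk 28, set 4) → MISS  vc=[36]
4: 0x3a (blk 14, set 6) → L1-HIT  vc=[36]
5: 0x2d (blk 11, set 3) → MISS  vc=[36]
6: 0x93 (blk 36, set 4) → VC-HIT  vc=[28]
7: 0x91 (blk 36, set 4) → L1-HIT  vc=[28]
8: 0x92 (blk 36, set 4) → L1-HIT  vc=[28]
9: 0x98 (blk 38, set 6) → MISS  vc=[28, 14]
10: 0x30 (blk 12, set 4) → MISS  vc=[28, 14, 36]
11: 0x9b (blk 38, set 6) → L1-HIT  vc=[28, 14, 36]
12: 0x89 (blk 34, set 2) → L1-HIT  vc=[28, 14, 36]
13: 0x39 (blk 14, set 6) → VC-HIT  vc=[28, 38, 36]
14: 0x59 (blk 22, set 6) → MISS  vc=[28, 38, 36, 14]
15: 0x38 (blk 14, set 6) → VC-HIT  vc=[28, 38, 36, 22]

SEQ = [MISS, MISS, MISS, MISS, L1-HIT, MISS, VC-HIT, L1-HIT, L1-HIT, MISS, MISS, L1-HIT, L1-HIT, VC-HIT, MISS, VC-HIT]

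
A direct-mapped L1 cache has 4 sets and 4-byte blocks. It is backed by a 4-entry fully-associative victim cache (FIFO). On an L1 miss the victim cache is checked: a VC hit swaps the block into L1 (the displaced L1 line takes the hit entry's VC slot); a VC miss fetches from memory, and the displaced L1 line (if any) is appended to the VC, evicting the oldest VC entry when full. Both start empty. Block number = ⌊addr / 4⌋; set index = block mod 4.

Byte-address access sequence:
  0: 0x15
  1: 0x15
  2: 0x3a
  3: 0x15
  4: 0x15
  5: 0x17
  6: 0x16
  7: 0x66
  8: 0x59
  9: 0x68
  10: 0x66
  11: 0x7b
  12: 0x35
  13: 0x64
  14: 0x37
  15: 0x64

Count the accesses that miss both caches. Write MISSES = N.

  [0] addr=0x15 blk=5 s=1: MISS | VC []
  [1] addr=0x15 blk=5 s=1: L1-HIT | VC []
  [2] addr=0x3a blk=14 s=2: MISS | VC []
  [3] addr=0x15 blk=5 s=1: L1-HIT | VC []
  [4] addr=0x15 blk=5 s=1: L1-HIT | VC []
  [5] addr=0x17 blk=5 s=1: L1-HIT | VC []
  [6] addr=0x16 blk=5 s=1: L1-HIT | VC []
  [7] addr=0x66 blk=25 s=1: MISS | VC [5]
  [8] addr=0x59 blk=22 s=2: MISS | VC [5, 14]
  [9] addr=0x68 blk=26 s=2: MISS | VC [5, 14, 22]
  [10] addr=0x66 blk=25 s=1: L1-HIT | VC [5, 14, 22]
  [11] addr=0x7b blk=30 s=2: MISS | VC [5, 14, 22, 26]
  [12] addr=0x35 blk=13 s=1: MISS | VC [14, 22, 26, 25]
  [13] addr=0x64 blk=25 s=1: VC-HIT | VC [14, 22, 26, 13]
  [14] addr=0x37 blk=13 s=1: VC-HIT | VC [14, 22, 26, 25]
  [15] addr=0x64 blk=25 s=1: VC-HIT | VC [14, 22, 26, 13]

MISSES = 7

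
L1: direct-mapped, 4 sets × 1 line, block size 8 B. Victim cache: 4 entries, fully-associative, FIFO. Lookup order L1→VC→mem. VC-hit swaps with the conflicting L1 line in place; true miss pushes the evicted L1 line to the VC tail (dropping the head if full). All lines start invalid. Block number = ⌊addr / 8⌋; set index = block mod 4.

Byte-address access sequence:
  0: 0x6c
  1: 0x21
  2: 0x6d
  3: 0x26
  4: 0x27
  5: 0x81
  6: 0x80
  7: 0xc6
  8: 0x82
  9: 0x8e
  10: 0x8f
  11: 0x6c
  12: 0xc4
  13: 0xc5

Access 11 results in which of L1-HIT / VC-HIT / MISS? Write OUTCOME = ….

#0 0x6c→b13/s1 MISS; vc=[]
#1 0x21→b4/s0 MISS; vc=[]
#2 0x6d→b13/s1 L1-HIT; vc=[]
#3 0x26→b4/s0 L1-HIT; vc=[]
#4 0x27→b4/s0 L1-HIT; vc=[]
#5 0x81→b16/s0 MISS; vc=[4]
#6 0x80→b16/s0 L1-HIT; vc=[4]
#7 0xc6→b24/s0 MISS; vc=[4,16]
#8 0x82→b16/s0 VC-HIT; vc=[4,24]
#9 0x8e→b17/s1 MISS; vc=[4,24,13]
#10 0x8f→b17/s1 L1-HIT; vc=[4,24,13]
#11 0x6c→b13/s1 VC-HIT; vc=[4,24,17]
#12 0xc4→b24/s0 VC-HIT; vc=[4,16,17]
#13 0xc5→b24/s0 L1-HIT; vc=[4,16,17]

OUTCOME = VC-HIT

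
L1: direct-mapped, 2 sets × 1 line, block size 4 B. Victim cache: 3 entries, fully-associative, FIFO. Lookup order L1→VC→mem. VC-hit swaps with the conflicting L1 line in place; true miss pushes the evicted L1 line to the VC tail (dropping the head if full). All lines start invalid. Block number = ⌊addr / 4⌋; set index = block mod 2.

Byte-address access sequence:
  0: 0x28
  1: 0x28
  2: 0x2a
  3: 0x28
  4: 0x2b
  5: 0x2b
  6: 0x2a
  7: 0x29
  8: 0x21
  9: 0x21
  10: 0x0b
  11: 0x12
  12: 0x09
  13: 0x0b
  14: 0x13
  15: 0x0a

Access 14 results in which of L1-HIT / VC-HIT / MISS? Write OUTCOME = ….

OUTCOME = VC-HIT

#0 0x28→b10/s0 MISS; vc=[]
#1 0x28→b10/s0 L1-HIT; vc=[]
#2 0x2a→b10/s0 L1-HIT; vc=[]
#3 0x28→b10/s0 L1-HIT; vc=[]
#4 0x2b→b10/s0 L1-HIT; vc=[]
#5 0x2b→b10/s0 L1-HIT; vc=[]
#6 0x2a→b10/s0 L1-HIT; vc=[]
#7 0x29→b10/s0 L1-HIT; vc=[]
#8 0x21→b8/s0 MISS; vc=[10]
#9 0x21→b8/s0 L1-HIT; vc=[10]
#10 0xb→b2/s0 MISS; vc=[10,8]
#11 0x12→b4/s0 MISS; vc=[10,8,2]
#12 0x9→b2/s0 VC-HIT; vc=[10,8,4]
#13 0xb→b2/s0 L1-HIT; vc=[10,8,4]
#14 0x13→b4/s0 VC-HIT; vc=[10,8,2]
#15 0xa→b2/s0 VC-HIT; vc=[10,8,4]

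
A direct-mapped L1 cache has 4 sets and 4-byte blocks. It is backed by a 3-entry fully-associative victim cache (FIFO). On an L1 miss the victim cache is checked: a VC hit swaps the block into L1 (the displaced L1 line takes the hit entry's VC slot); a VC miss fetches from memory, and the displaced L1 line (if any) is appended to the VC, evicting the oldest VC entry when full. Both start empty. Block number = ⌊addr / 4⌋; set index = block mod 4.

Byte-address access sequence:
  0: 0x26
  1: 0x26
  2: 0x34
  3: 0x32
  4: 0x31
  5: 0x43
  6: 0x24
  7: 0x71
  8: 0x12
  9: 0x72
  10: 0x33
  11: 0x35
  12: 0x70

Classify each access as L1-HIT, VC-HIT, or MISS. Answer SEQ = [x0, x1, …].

0: 0x26 (blk 9, set 1) → MISS  vc=[]
1: 0x26 (blk 9, set 1) → L1-HIT  vc=[]
2: 0x34 (blk 13, set 1) → MISS  vc=[9]
3: 0x32 (blk 12, set 0) → MISS  vc=[9]
4: 0x31 (blk 12, set 0) → L1-HIT  vc=[9]
5: 0x43 (blk 16, set 0) → MISS  vc=[9, 12]
6: 0x24 (blk 9, set 1) → VC-HIT  vc=[13, 12]
7: 0x71 (blk 28, set 0) → MISS  vc=[13, 12, 16]
8: 0x12 (blk 4, set 0) → MISS  vc=[12, 16, 28]
9: 0x72 (blk 28, set 0) → VC-HIT  vc=[12, 16, 4]
10: 0x33 (blk 12, set 0) → VC-HIT  vc=[28, 16, 4]
11: 0x35 (blk 13, set 1) → MISS  vc=[16, 4, 9]
12: 0x70 (blk 28, set 0) → MISS  vc=[4, 9, 12]

SEQ = [MISS, L1-HIT, MISS, MISS, L1-HIT, MISS, VC-HIT, MISS, MISS, VC-HIT, VC-HIT, MISS, MISS]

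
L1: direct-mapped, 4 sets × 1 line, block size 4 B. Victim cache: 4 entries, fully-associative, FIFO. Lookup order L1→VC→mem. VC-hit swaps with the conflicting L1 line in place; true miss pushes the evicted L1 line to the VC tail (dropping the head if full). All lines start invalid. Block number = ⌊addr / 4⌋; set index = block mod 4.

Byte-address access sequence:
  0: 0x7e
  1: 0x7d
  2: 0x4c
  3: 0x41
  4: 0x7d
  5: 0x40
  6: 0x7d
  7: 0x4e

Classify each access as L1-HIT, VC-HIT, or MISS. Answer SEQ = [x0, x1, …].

#0 0x7e→b31/s3 MISS; vc=[]
#1 0x7d→b31/s3 L1-HIT; vc=[]
#2 0x4c→b19/s3 MISS; vc=[31]
#3 0x41→b16/s0 MISS; vc=[31]
#4 0x7d→b31/s3 VC-HIT; vc=[19]
#5 0x40→b16/s0 L1-HIT; vc=[19]
#6 0x7d→b31/s3 L1-HIT; vc=[19]
#7 0x4e→b19/s3 VC-HIT; vc=[31]

SEQ = [MISS, L1-HIT, MISS, MISS, VC-HIT, L1-HIT, L1-HIT, VC-HIT]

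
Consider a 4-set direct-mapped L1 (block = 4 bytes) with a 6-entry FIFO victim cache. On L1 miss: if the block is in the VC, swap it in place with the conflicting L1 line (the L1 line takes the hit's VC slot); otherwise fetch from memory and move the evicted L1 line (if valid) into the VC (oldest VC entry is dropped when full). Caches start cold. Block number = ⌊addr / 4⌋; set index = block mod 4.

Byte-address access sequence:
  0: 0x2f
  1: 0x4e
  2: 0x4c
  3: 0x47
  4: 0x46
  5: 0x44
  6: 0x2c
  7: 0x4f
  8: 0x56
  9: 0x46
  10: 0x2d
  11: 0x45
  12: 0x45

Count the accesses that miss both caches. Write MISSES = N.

MISSES = 4

0: 0x2f (blk 11, set 3) → MISS  vc=[]
1: 0x4e (blk 19, set 3) → MISS  vc=[11]
2: 0x4c (blk 19, set 3) → L1-HIT  vc=[11]
3: 0x47 (blk 17, set 1) → MISS  vc=[11]
4: 0x46 (blk 17, set 1) → L1-HIT  vc=[11]
5: 0x44 (blk 17, set 1) → L1-HIT  vc=[11]
6: 0x2c (blk 11, set 3) → VC-HIT  vc=[19]
7: 0x4f (blk 19, set 3) → VC-HIT  vc=[11]
8: 0x56 (blk 21, set 1) → MISS  vc=[11, 17]
9: 0x46 (blk 17, set 1) → VC-HIT  vc=[11, 21]
10: 0x2d (blk 11, set 3) → VC-HIT  vc=[19, 21]
11: 0x45 (blk 17, set 1) → L1-HIT  vc=[19, 21]
12: 0x45 (blk 17, set 1) → L1-HIT  vc=[19, 21]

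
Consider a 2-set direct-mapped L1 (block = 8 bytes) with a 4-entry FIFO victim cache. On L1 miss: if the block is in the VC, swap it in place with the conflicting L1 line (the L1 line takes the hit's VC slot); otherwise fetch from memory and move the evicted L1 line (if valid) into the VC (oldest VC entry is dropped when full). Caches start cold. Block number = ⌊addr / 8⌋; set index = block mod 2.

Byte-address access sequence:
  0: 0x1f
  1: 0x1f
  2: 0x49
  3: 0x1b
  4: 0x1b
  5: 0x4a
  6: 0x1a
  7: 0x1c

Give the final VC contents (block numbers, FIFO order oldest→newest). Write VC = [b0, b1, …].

VC = [9]

#0 0x1f→b3/s1 MISS; vc=[]
#1 0x1f→b3/s1 L1-HIT; vc=[]
#2 0x49→b9/s1 MISS; vc=[3]
#3 0x1b→b3/s1 VC-HIT; vc=[9]
#4 0x1b→b3/s1 L1-HIT; vc=[9]
#5 0x4a→b9/s1 VC-HIT; vc=[3]
#6 0x1a→b3/s1 VC-HIT; vc=[9]
#7 0x1c→b3/s1 L1-HIT; vc=[9]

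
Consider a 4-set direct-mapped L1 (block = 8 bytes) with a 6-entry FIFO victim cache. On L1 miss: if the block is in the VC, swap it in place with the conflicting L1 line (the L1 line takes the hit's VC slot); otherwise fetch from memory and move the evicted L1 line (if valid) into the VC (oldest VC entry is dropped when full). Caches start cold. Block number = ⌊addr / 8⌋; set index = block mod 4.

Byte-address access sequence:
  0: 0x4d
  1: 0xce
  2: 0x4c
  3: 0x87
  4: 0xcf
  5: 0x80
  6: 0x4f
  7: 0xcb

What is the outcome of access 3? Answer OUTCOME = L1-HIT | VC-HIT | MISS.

0: 0x4d (blk 9, set 1) → MISS  vc=[]
1: 0xce (blk 25, set 1) → MISS  vc=[9]
2: 0x4c (blk 9, set 1) → VC-HIT  vc=[25]
3: 0x87 (blk 16, set 0) → MISS  vc=[25]
4: 0xcf (blk 25, set 1) → VC-HIT  vc=[9]
5: 0x80 (blk 16, set 0) → L1-HIT  vc=[9]
6: 0x4f (blk 9, set 1) → VC-HIT  vc=[25]
7: 0xcb (blk 25, set 1) → VC-HIT  vc=[9]

OUTCOME = MISS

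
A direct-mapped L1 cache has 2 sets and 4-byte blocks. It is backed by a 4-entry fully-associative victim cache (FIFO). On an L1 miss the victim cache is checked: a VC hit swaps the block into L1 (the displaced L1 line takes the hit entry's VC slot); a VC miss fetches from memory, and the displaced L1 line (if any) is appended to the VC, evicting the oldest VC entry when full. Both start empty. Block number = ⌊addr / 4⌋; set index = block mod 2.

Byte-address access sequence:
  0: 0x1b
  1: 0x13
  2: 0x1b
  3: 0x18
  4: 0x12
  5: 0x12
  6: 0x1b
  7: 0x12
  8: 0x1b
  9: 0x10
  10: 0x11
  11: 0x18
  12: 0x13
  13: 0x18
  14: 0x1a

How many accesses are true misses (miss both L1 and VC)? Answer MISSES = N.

0: 0x1b (blk 6, set 0) → MISS  vc=[]
1: 0x13 (blk 4, set 0) → MISS  vc=[6]
2: 0x1b (blk 6, set 0) → VC-HIT  vc=[4]
3: 0x18 (blk 6, set 0) → L1-HIT  vc=[4]
4: 0x12 (blk 4, set 0) → VC-HIT  vc=[6]
5: 0x12 (blk 4, set 0) → L1-HIT  vc=[6]
6: 0x1b (blk 6, set 0) → VC-HIT  vc=[4]
7: 0x12 (blk 4, set 0) → VC-HIT  vc=[6]
8: 0x1b (blk 6, set 0) → VC-HIT  vc=[4]
9: 0x10 (blk 4, set 0) → VC-HIT  vc=[6]
10: 0x11 (blk 4, set 0) → L1-HIT  vc=[6]
11: 0x18 (blk 6, set 0) → VC-HIT  vc=[4]
12: 0x13 (blk 4, set 0) → VC-HIT  vc=[6]
13: 0x18 (blk 6, set 0) → VC-HIT  vc=[4]
14: 0x1a (blk 6, set 0) → L1-HIT  vc=[4]

MISSES = 2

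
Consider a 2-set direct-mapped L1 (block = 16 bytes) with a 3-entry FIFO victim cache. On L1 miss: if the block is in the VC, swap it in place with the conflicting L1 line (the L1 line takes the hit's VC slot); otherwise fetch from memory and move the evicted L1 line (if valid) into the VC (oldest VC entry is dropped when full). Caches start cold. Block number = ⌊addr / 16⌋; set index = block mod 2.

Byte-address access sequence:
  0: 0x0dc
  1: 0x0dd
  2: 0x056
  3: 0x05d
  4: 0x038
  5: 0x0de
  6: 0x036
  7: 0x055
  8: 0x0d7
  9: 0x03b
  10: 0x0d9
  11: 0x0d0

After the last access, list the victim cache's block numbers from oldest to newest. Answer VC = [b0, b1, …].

VC = [5, 3]

0: 0xdc (blk 13, set 1) → MISS  vc=[]
1: 0xdd (blk 13, set 1) → L1-HIT  vc=[]
2: 0x56 (blk 5, set 1) → MISS  vc=[13]
3: 0x5d (blk 5, set 1) → L1-HIT  vc=[13]
4: 0x38 (blk 3, set 1) → MISS  vc=[13, 5]
5: 0xde (blk 13, set 1) → VC-HIT  vc=[3, 5]
6: 0x36 (blk 3, set 1) → VC-HIT  vc=[13, 5]
7: 0x55 (blk 5, set 1) → VC-HIT  vc=[13, 3]
8: 0xd7 (blk 13, set 1) → VC-HIT  vc=[5, 3]
9: 0x3b (blk 3, set 1) → VC-HIT  vc=[5, 13]
10: 0xd9 (blk 13, set 1) → VC-HIT  vc=[5, 3]
11: 0xd0 (blk 13, set 1) → L1-HIT  vc=[5, 3]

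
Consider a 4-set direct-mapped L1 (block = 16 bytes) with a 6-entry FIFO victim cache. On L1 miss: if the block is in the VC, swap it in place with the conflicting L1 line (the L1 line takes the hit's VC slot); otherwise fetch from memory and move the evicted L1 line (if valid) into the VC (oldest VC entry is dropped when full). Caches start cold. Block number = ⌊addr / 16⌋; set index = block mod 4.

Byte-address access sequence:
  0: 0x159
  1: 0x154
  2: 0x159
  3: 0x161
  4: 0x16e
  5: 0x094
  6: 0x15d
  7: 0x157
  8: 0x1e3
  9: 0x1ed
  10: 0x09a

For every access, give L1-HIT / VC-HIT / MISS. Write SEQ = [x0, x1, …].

  [0] addr=0x159 blk=21 s=1: MISS | VC []
  [1] addr=0x154 blk=21 s=1: L1-HIT | VC []
  [2] addr=0x159 blk=21 s=1: L1-HIT | VC []
  [3] addr=0x161 blk=22 s=2: MISS | VC []
  [4] addr=0x16e blk=22 s=2: L1-HIT | VC []
  [5] addr=0x94 blk=9 s=1: MISS | VC [21]
  [6] addr=0x15d blk=21 s=1: VC-HIT | VC [9]
  [7] addr=0x157 blk=21 s=1: L1-HIT | VC [9]
  [8] addr=0x1e3 blk=30 s=2: MISS | VC [9, 22]
  [9] addr=0x1ed blk=30 s=2: L1-HIT | VC [9, 22]
  [10] addr=0x9a blk=9 s=1: VC-HIT | VC [21, 22]

SEQ = [MISS, L1-HIT, L1-HIT, MISS, L1-HIT, MISS, VC-HIT, L1-HIT, MISS, L1-HIT, VC-HIT]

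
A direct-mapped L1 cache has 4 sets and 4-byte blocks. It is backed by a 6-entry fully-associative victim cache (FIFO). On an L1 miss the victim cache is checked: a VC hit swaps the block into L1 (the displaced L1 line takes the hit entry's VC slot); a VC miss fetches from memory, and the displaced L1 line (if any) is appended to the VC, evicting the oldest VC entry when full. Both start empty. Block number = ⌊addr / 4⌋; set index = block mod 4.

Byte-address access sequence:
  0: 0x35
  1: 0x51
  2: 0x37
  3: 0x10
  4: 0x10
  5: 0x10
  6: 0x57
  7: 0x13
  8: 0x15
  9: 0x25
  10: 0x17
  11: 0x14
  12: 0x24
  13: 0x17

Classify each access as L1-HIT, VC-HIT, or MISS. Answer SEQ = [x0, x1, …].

SEQ = [MISS, MISS, L1-HIT, MISS, L1-HIT, L1-HIT, MISS, L1-HIT, MISS, MISS, VC-HIT, L1-HIT, VC-HIT, VC-HIT]

0: 0x35 (blk 13, set 1) → MISS  vc=[]
1: 0x51 (blk 20, set 0) → MISS  vc=[]
2: 0x37 (blk 13, set 1) → L1-HIT  vc=[]
3: 0x10 (blk 4, set 0) → MISS  vc=[20]
4: 0x10 (blk 4, set 0) → L1-HIT  vc=[20]
5: 0x10 (blk 4, set 0) → L1-HIT  vc=[20]
6: 0x57 (blk 21, set 1) → MISS  vc=[20, 13]
7: 0x13 (blk 4, set 0) → L1-HIT  vc=[20, 13]
8: 0x15 (blk 5, set 1) → MISS  vc=[20, 13, 21]
9: 0x25 (blk 9, set 1) → MISS  vc=[20, 13, 21, 5]
10: 0x17 (blk 5, set 1) → VC-HIT  vc=[20, 13, 21, 9]
11: 0x14 (blk 5, set 1) → L1-HIT  vc=[20, 13, 21, 9]
12: 0x24 (blk 9, set 1) → VC-HIT  vc=[20, 13, 21, 5]
13: 0x17 (blk 5, set 1) → VC-HIT  vc=[20, 13, 21, 9]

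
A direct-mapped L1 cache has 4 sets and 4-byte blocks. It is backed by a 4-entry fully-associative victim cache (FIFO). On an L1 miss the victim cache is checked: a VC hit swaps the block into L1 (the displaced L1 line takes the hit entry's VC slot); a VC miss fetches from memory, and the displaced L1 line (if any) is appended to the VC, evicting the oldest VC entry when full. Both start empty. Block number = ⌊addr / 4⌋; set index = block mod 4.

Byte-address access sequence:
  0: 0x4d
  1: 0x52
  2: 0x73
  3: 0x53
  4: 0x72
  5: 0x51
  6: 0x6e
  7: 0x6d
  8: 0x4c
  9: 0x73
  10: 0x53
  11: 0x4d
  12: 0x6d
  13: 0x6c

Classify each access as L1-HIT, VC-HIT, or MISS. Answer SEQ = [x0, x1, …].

SEQ = [MISS, MISS, MISS, VC-HIT, VC-HIT, VC-HIT, MISS, L1-HIT, VC-HIT, VC-HIT, VC-HIT, L1-HIT, VC-HIT, L1-HIT]

  [0] addr=0x4d blk=19 s=3: MISS | VC []
  [1] addr=0x52 blk=20 s=0: MISS | VC []
  [2] addr=0x73 blk=28 s=0: MISS | VC [20]
  [3] addr=0x53 blk=20 s=0: VC-HIT | VC [28]
  [4] addr=0x72 blk=28 s=0: VC-HIT | VC [20]
  [5] addr=0x51 blk=20 s=0: VC-HIT | VC [28]
  [6] addr=0x6e blk=27 s=3: MISS | VC [28, 19]
  [7] addr=0x6d blk=27 s=3: L1-HIT | VC [28, 19]
  [8] addr=0x4c blk=19 s=3: VC-HIT | VC [28, 27]
  [9] addr=0x73 blk=28 s=0: VC-HIT | VC [20, 27]
  [10] addr=0x53 blk=20 s=0: VC-HIT | VC [28, 27]
  [11] addr=0x4d blk=19 s=3: L1-HIT | VC [28, 27]
  [12] addr=0x6d blk=27 s=3: VC-HIT | VC [28, 19]
  [13] addr=0x6c blk=27 s=3: L1-HIT | VC [28, 19]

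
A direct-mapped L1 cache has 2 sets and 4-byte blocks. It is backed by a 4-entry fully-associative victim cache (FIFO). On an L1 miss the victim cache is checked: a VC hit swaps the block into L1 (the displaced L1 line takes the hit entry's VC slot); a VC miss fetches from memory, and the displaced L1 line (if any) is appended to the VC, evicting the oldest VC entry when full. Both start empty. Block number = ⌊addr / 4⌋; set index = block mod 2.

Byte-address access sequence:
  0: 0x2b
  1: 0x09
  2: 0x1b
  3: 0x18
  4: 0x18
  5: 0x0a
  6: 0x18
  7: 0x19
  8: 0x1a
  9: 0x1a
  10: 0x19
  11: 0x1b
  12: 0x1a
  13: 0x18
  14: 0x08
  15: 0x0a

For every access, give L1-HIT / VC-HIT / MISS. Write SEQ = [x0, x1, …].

0: 0x2b (blk 10, set 0) → MISS  vc=[]
1: 0x9 (blk 2, set 0) → MISS  vc=[10]
2: 0x1b (blk 6, set 0) → MISS  vc=[10, 2]
3: 0x18 (blk 6, set 0) → L1-HIT  vc=[10, 2]
4: 0x18 (blk 6, set 0) → L1-HIT  vc=[10, 2]
5: 0xa (blk 2, set 0) → VC-HIT  vc=[10, 6]
6: 0x18 (blk 6, set 0) → VC-HIT  vc=[10, 2]
7: 0x19 (blk 6, set 0) → L1-HIT  vc=[10, 2]
8: 0x1a (blk 6, set 0) → L1-HIT  vc=[10, 2]
9: 0x1a (blk 6, set 0) → L1-HIT  vc=[10, 2]
10: 0x19 (blk 6, set 0) → L1-HIT  vc=[10, 2]
11: 0x1b (blk 6, set 0) → L1-HIT  vc=[10, 2]
12: 0x1a (blk 6, set 0) → L1-HIT  vc=[10, 2]
13: 0x18 (blk 6, set 0) → L1-HIT  vc=[10, 2]
14: 0x8 (blk 2, set 0) → VC-HIT  vc=[10, 6]
15: 0xa (blk 2, set 0) → L1-HIT  vc=[10, 6]

SEQ = [MISS, MISS, MISS, L1-HIT, L1-HIT, VC-HIT, VC-HIT, L1-HIT, L1-HIT, L1-HIT, L1-HIT, L1-HIT, L1-HIT, L1-HIT, VC-HIT, L1-HIT]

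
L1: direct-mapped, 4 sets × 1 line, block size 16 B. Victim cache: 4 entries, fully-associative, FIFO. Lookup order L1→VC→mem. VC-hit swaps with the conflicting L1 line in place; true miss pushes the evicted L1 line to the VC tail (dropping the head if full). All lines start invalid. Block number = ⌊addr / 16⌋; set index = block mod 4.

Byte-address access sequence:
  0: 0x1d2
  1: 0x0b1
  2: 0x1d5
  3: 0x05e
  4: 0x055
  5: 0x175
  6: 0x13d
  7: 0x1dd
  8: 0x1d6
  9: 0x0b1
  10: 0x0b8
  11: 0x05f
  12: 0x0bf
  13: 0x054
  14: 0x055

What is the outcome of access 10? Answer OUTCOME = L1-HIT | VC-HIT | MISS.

OUTCOME = L1-HIT

0: 0x1d2 (blk 29, set 1) → MISS  vc=[]
1: 0xb1 (blk 11, set 3) → MISS  vc=[]
2: 0x1d5 (blk 29, set 1) → L1-HIT  vc=[]
3: 0x5e (blk 5, set 1) → MISS  vc=[29]
4: 0x55 (blk 5, set 1) → L1-HIT  vc=[29]
5: 0x175 (blk 23, set 3) → MISS  vc=[29, 11]
6: 0x13d (blk 19, set 3) → MISS  vc=[29, 11, 23]
7: 0x1dd (blk 29, set 1) → VC-HIT  vc=[5, 11, 23]
8: 0x1d6 (blk 29, set 1) → L1-HIT  vc=[5, 11, 23]
9: 0xb1 (blk 11, set 3) → VC-HIT  vc=[5, 19, 23]
10: 0xb8 (blk 11, set 3) → L1-HIT  vc=[5, 19, 23]
11: 0x5f (blk 5, set 1) → VC-HIT  vc=[29, 19, 23]
12: 0xbf (blk 11, set 3) → L1-HIT  vc=[29, 19, 23]
13: 0x54 (blk 5, set 1) → L1-HIT  vc=[29, 19, 23]
14: 0x55 (blk 5, set 1) → L1-HIT  vc=[29, 19, 23]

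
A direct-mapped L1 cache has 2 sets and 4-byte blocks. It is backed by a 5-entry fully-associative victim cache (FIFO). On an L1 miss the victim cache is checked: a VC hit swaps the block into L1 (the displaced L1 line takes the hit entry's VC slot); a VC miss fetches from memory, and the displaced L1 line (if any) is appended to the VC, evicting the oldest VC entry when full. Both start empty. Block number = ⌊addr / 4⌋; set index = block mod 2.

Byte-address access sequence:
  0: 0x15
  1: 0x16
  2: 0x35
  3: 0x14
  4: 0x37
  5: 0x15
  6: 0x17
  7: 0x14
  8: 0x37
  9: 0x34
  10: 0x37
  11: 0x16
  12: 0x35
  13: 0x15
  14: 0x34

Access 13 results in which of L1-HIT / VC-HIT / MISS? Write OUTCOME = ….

  [0] addr=0x15 blk=5 s=1: MISS | VC []
  [1] addr=0x16 blk=5 s=1: L1-HIT | VC []
  [2] addr=0x35 blk=13 s=1: MISS | VC [5]
  [3] addr=0x14 blk=5 s=1: VC-HIT | VC [13]
  [4] addr=0x37 blk=13 s=1: VC-HIT | VC [5]
  [5] addr=0x15 blk=5 s=1: VC-HIT | VC [13]
  [6] addr=0x17 blk=5 s=1: L1-HIT | VC [13]
  [7] addr=0x14 blk=5 s=1: L1-HIT | VC [13]
  [8] addr=0x37 blk=13 s=1: VC-HIT | VC [5]
  [9] addr=0x34 blk=13 s=1: L1-HIT | VC [5]
  [10] addr=0x37 blk=13 s=1: L1-HIT | VC [5]
  [11] addr=0x16 blk=5 s=1: VC-HIT | VC [13]
  [12] addr=0x35 blk=13 s=1: VC-HIT | VC [5]
  [13] addr=0x15 blk=5 s=1: VC-HIT | VC [13]
  [14] addr=0x34 blk=13 s=1: VC-HIT | VC [5]

OUTCOME = VC-HIT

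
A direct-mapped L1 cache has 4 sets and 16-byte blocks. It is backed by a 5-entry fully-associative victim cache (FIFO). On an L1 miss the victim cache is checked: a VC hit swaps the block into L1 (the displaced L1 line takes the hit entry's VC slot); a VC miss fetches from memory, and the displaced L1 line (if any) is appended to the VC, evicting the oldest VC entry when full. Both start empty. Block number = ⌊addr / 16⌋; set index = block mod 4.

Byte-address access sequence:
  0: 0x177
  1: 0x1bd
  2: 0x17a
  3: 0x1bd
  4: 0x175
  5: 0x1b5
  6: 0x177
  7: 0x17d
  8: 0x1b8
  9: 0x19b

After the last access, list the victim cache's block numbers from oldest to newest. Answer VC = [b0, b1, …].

0: 0x177 (blk 23, set 3) → MISS  vc=[]
1: 0x1bd (blk 27, set 3) → MISS  vc=[23]
2: 0x17a (blk 23, set 3) → VC-HIT  vc=[27]
3: 0x1bd (blk 27, set 3) → VC-HIT  vc=[23]
4: 0x175 (blk 23, set 3) → VC-HIT  vc=[27]
5: 0x1b5 (blk 27, set 3) → VC-HIT  vc=[23]
6: 0x177 (blk 23, set 3) → VC-HIT  vc=[27]
7: 0x17d (blk 23, set 3) → L1-HIT  vc=[27]
8: 0x1b8 (blk 27, set 3) → VC-HIT  vc=[23]
9: 0x19b (blk 25, set 1) → MISS  vc=[23]

VC = [23]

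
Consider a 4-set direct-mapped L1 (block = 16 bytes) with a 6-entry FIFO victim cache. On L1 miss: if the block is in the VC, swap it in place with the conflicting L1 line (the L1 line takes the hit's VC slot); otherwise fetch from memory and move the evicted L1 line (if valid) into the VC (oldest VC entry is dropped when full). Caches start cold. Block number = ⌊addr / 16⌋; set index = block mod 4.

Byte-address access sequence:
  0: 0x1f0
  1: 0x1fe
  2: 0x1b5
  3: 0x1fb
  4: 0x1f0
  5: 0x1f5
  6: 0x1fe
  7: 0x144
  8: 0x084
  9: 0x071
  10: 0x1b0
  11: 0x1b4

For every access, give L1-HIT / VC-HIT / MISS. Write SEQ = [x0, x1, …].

  [0] addr=0x1f0 blk=31 s=3: MISS | VC []
  [1] addr=0x1fe blk=31 s=3: L1-HIT | VC []
  [2] addr=0x1b5 blk=27 s=3: MISS | VC [31]
  [3] addr=0x1fb blk=31 s=3: VC-HIT | VC [27]
  [4] addr=0x1f0 blk=31 s=3: L1-HIT | VC [27]
  [5] addr=0x1f5 blk=31 s=3: L1-HIT | VC [27]
  [6] addr=0x1fe blk=31 s=3: L1-HIT | VC [27]
  [7] addr=0x144 blk=20 s=0: MISS | VC [27]
  [8] addr=0x84 blk=8 s=0: MISS | VC [27, 20]
  [9] addr=0x71 blk=7 s=3: MISS | VC [27, 20, 31]
  [10] addr=0x1b0 blk=27 s=3: VC-HIT | VC [7, 20, 31]
  [11] addr=0x1b4 blk=27 s=3: L1-HIT | VC [7, 20, 31]

SEQ = [MISS, L1-HIT, MISS, VC-HIT, L1-HIT, L1-HIT, L1-HIT, MISS, MISS, MISS, VC-HIT, L1-HIT]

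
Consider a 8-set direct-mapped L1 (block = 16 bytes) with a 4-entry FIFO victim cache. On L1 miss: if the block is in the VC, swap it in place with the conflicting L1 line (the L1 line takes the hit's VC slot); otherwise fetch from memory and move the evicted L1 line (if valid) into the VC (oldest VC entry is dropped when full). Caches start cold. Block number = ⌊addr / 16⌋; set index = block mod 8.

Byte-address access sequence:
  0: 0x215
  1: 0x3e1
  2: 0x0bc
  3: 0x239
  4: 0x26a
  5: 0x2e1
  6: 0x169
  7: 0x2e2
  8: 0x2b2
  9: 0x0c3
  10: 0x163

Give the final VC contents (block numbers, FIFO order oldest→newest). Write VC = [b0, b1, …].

  [0] addr=0x215 blk=33 s=1: MISS | VC []
  [1] addr=0x3e1 blk=62 s=6: MISS | VC []
  [2] addr=0xbc blk=11 s=3: MISS | VC []
  [3] addr=0x239 blk=35 s=3: MISS | VC [11]
  [4] addr=0x26a blk=38 s=6: MISS | VC [11, 62]
  [5] addr=0x2e1 blk=46 s=6: MISS | VC [11, 62, 38]
  [6] addr=0x169 blk=22 s=6: MISS | VC [11, 62, 38, 46]
  [7] addr=0x2e2 blk=46 s=6: VC-HIT | VC [11, 62, 38, 22]
  [8] addr=0x2b2 blk=43 s=3: MISS | VC [62, 38, 22, 35]
  [9] addr=0xc3 blk=12 s=4: MISS | VC [62, 38, 22, 35]
  [10] addr=0x163 blk=22 s=6: VC-HIT | VC [62, 38, 46, 35]

VC = [62, 38, 46, 35]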